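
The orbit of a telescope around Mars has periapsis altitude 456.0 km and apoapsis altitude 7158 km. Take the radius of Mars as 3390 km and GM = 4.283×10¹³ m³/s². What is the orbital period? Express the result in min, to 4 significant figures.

r_p = 3390 + 456.0 = 3846.0 km = 3.8460×10⁶ m.
r_a = 3390 + 7158 = 10548 km = 1.0548×10⁷ m.
Semi-major axis a = (r_p + r_a)/2 = (3846.0 + 10548)/2 = 7197.0 km = 7.197×10⁶ m.
By Kepler's third law T = 2π√(a³/μ) = 2π × 2.950×10³ = 1.854×10⁴ s.
= 308.9 min.

T ≈ 308.9 min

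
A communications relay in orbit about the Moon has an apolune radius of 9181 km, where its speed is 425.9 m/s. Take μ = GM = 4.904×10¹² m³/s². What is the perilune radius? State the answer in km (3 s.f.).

r_a = 9.181×10⁶ m.
Specific energy ε = v²/2 − μ/r = -4.435×10⁵ J/kg, so a = −μ/(2ε) = 5.529×10⁶ m.
The apsides satisfy r_p + r_a = 2a, so the perilune radius is 2a − r_a = 1.878×10⁶ m = 1877.7 km.

perilune radius ≈ 1880 km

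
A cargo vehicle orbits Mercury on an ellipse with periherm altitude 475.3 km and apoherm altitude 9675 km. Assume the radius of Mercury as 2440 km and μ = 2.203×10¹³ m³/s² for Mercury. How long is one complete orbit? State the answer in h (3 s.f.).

T ≈ 7.66 h

r_p = 2440 + 475.3 = 2915.3 km = 2.9153×10⁶ m.
r_a = 2440 + 9675 = 12115 km = 1.2115×10⁷ m.
Semi-major axis a = (r_p + r_a)/2 = (2915.3 + 12115)/2 = 7515.1 km = 7.515×10⁶ m.
By Kepler's third law T = 2π√(a³/μ) = 2π × 4.389×10³ = 2.758×10⁴ s.
= 7.661 h.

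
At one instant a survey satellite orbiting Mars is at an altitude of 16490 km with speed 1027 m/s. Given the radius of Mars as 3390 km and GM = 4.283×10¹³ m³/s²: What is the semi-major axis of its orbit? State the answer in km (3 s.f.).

r = 3390 + 16490 = 19880 km = 1.988×10⁷ m.
Specific orbital energy ε = v²/2 − μ/r = (1027)²/2 − 4.283×10¹³/1.988×10⁷ = -1.627×10⁶ J/kg.
Since ε = −μ/(2a), a = −μ/(2ε) = 1.316×10⁷ m = 13162 km.

a ≈ 13200 km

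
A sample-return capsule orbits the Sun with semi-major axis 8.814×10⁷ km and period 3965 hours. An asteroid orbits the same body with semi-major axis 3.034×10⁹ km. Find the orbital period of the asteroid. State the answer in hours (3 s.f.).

Kepler's third law: T² ∝ a³, so T₂ = T₁ (a₂/a₁)^(3/2).
a₂/a₁ = 34.42, (a₂/a₁)^(3/2) = 202.0.
T₂ = 3965 × 202.0 = 8.008×10⁵ hours.

T₂ ≈ 8.01×10⁵ hours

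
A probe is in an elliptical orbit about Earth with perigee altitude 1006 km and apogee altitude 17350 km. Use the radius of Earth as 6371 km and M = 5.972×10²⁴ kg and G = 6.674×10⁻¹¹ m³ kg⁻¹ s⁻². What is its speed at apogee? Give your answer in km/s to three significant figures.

v ≈ 2.82 km/s

μ = GM = 6.674×10⁻¹¹ × 5.972×10²⁴ = 3.986×10¹⁴ m³/s².
r_p = 6371 + 1006 = 7377.0 km = 7.3770×10⁶ m.
r_a = 6371 + 17350 = 23721 km = 2.3721×10⁷ m.
Semi-major axis a = (r_p + r_a)/2 = 15549 km = 1.555×10⁷ m.
Vis-viva: v² = μ(2/r − 1/a) = 3.986×10¹⁴ × (8.431×10⁻⁸ − 6.431×10⁻⁸) = 7.972×10⁶ m²/s².
v = 2823 m/s = 2.823 km/s.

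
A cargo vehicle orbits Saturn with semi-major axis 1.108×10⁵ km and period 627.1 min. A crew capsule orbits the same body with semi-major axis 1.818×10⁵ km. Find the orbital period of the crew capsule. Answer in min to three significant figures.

Kepler's third law: T² ∝ a³, so T₂ = T₁ (a₂/a₁)^(3/2).
a₂/a₁ = 1.641, (a₂/a₁)^(3/2) = 2.102.
T₂ = 627.1 × 2.102 = 1318 min.

T₂ ≈ 1320 min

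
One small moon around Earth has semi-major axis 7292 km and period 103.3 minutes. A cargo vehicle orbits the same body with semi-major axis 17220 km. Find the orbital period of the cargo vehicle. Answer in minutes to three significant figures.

Kepler's third law: T² ∝ a³, so T₂ = T₁ (a₂/a₁)^(3/2).
a₂/a₁ = 2.361, (a₂/a₁)^(3/2) = 3.629.
T₂ = 103.3 × 3.629 = 374.9 minutes.

T₂ ≈ 375 minutes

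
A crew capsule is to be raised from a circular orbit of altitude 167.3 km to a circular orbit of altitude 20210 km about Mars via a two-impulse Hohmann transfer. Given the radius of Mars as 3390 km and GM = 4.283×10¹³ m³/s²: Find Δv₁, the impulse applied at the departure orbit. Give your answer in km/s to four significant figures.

Δv ≈ 1.105 km/s

r₁ = 3390 + 167.3 = 3557.3 km = 3.5573×10⁶ m.
r₂ = 3390 + 20210 = 23600 km = 2.3600×10⁷ m.
Transfer ellipse a_t = (r₁ + r₂)/2 = 1.358×10⁷ m.
At r₁: circular v_c1 = √(μ/r₁) = 3470 m/s; transfer-periapsis v_p = √[μ(2/r₁ − 1/a_t)] = 4574 m/s.
Δv₁ = v_p − v_c1 = 1105 m/s.
= 1.105 km/s.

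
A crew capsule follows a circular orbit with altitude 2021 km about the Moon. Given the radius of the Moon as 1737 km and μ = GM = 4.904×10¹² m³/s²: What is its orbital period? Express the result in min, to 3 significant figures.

r = 1737 + 2021 = 3758.0 km = 3.7580×10⁶ m.
Kepler's third law: T = 2π√(r³/μ) = 2π√((3.758×10⁶)³ / 4.904×10¹²).
r³/μ = 1.082×10⁷ s², so T = 2π × 3.290×10³ = 2.067×10⁴ s.
Converting: 2.067×10⁴ s ÷ 60.00 = 344.5 min.

T ≈ 344 min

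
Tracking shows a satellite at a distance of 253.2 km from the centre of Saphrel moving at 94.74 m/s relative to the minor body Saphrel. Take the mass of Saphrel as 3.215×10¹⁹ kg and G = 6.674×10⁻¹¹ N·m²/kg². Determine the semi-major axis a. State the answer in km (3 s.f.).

μ = GM = 6.674×10⁻¹¹ × 3.215×10¹⁹ = 2.146×10⁹ m³/s².
r = 2.532×10⁵ m.
Vis-viva rearranged: 1/a = 2/r − v²/μ = 7.899×10⁻⁶ − 4.183×10⁻⁶ = 3.716×10⁻⁶ m⁻¹.
a = 2.691×10⁵ m = 269.12 km.

a ≈ 269 km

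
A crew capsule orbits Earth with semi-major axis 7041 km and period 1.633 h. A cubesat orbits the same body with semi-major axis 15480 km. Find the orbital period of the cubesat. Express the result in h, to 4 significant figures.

Kepler's third law: T² ∝ a³, so T₂ = T₁ (a₂/a₁)^(3/2).
a₂/a₁ = 2.199, (a₂/a₁)^(3/2) = 3.260.
T₂ = 1.633 × 3.260 = 5.323 h.

T₂ ≈ 5.323 h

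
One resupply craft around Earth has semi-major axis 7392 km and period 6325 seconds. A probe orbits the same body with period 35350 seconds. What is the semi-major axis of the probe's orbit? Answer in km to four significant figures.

Kepler's third law: a³ ∝ T², so a₂ = a₁ (T₂/T₁)^(2/3).
T₂/T₁ = 5.589, (T₂/T₁)^(2/3) = 3.149.
a₂ = 7392 × 3.149 = 23280 km.

a₂ ≈ 23280 km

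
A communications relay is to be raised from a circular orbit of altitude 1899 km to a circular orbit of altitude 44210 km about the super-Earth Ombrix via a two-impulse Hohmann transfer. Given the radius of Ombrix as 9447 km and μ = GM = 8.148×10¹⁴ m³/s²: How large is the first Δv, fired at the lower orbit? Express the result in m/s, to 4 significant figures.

Δv ≈ 2414 m/s

r₁ = 9447 + 1899 = 11346 km = 1.1346×10⁷ m.
r₂ = 9447 + 44210 = 53657 km = 5.3657×10⁷ m.
Transfer ellipse a_t = (r₁ + r₂)/2 = 3.250×10⁷ m.
At r₁: circular v_c1 = √(μ/r₁) = 8474 m/s; transfer-periapsis v_p = √[μ(2/r₁ − 1/a_t)] = 10890 m/s.
Δv₁ = v_p − v_c1 = 2414 m/s.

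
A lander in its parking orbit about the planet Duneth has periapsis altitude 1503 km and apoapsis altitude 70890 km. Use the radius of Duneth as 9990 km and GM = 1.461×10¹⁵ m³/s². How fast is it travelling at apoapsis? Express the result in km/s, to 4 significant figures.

r_p = 9990 + 1503 = 11493 km = 1.1493×10⁷ m.
r_a = 9990 + 70890 = 80880 km = 8.0880×10⁷ m.
Semi-major axis a = (r_p + r_a)/2 = 46186 km = 4.619×10⁷ m.
Vis-viva: v² = μ(2/r − 1/a) = 1.461×10¹⁵ × (2.473×10⁻⁸ − 2.165×10⁻⁸) = 4.495×10⁶ m²/s².
v = 2120 m/s = 2.120 km/s.

v ≈ 2.120 km/s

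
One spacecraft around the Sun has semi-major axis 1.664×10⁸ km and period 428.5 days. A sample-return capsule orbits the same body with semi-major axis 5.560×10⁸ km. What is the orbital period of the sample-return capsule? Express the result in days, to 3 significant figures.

T₂ ≈ 2620 days

Kepler's third law: T² ∝ a³, so T₂ = T₁ (a₂/a₁)^(3/2).
a₂/a₁ = 3.341, (a₂/a₁)^(3/2) = 6.108.
T₂ = 428.5 × 6.108 = 2617 days.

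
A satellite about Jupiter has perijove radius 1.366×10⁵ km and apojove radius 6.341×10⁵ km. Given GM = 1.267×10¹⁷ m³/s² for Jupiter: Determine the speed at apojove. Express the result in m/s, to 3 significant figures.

Semi-major axis a = (r_p + r_a)/2 = 3.8535×10⁵ km = 3.854×10⁸ m.
Vis-viva: v² = μ(2/r − 1/a) = 1.267×10¹⁷ × (3.154×10⁻⁹ − 2.595×10⁻⁹) = 7.083×10⁷ m²/s².
v = 8416 m/s.

v ≈ 8420 m/s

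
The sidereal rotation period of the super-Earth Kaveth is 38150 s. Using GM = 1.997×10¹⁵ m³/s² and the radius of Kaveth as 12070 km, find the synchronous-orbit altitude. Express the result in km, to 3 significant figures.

h_sync ≈ 29800 km

A synchronous orbit has period T, so by Kepler's third law a = (μT²/4π²)^(1/3).
μT²/4π² = 1.997×10¹⁵ × (3.815×10⁴)² / 39.48 = 7.362×10²² m³.
a = 4.191×10⁷ m = 41912 km.
Altitude h = a − R = 41912 − 12070 = 29842 km.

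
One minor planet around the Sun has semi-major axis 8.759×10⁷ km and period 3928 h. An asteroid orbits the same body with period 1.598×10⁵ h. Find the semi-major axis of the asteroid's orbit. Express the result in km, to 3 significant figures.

Kepler's third law: a³ ∝ T², so a₂ = a₁ (T₂/T₁)^(2/3).
T₂/T₁ = 40.68, (T₂/T₁)^(2/3) = 11.83.
a₂ = 8.759×10⁷ × 11.83 = 1.036×10⁹ km.

a₂ ≈ 1.04×10⁹ km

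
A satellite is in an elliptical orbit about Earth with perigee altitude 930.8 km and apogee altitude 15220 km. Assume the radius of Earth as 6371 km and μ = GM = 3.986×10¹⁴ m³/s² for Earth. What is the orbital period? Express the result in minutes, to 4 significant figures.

r_p = 6371 + 930.8 = 7301.8 km = 7.3018×10⁶ m.
r_a = 6371 + 15220 = 21591 km = 2.1591×10⁷ m.
Semi-major axis a = (r_p + r_a)/2 = (7301.8 + 21591)/2 = 14446 km = 1.445×10⁷ m.
By Kepler's third law T = 2π√(a³/μ) = 2π × 2.750×10³ = 1.728×10⁴ s.
= 288.0 minutes.

T ≈ 288.0 minutes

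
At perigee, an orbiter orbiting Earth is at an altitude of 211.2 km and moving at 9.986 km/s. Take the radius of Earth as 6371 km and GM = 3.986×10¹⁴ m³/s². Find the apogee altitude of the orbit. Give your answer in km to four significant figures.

r_p = 6371 + 211.2 = 6582.2 km = 6.582×10⁶ m.
Specific energy ε = v²/2 − μ/r = -1.070×10⁷ J/kg, so a = −μ/(2ε) = 1.863×10⁷ m.
The apsides satisfy r_p + r_a = 2a, so the apogee radius is 2a − r_p = 3.068×10⁷ m = 30680 km.
Apogee altitude = 30680 − 6371 = 24309 km.

apogee altitude ≈ 24310 km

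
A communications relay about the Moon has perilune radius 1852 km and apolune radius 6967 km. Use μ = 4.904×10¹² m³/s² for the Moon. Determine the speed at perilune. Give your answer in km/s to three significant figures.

v ≈ 2.05 km/s

Semi-major axis a = (r_p + r_a)/2 = 4409.5 km = 4.410×10⁶ m.
Vis-viva: v² = μ(2/r − 1/a) = 4.904×10¹² × (1.080×10⁻⁶ − 2.268×10⁻⁷) = 4.184×10⁶ m²/s².
v = 2045 m/s = 2.045 km/s.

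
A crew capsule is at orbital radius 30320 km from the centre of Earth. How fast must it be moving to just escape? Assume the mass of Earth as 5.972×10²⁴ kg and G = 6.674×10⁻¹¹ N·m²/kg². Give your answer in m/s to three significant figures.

μ = GM = 6.674×10⁻¹¹ × 5.972×10²⁴ = 3.986×10¹⁴ m³/s².
r = 30320 km = 3.032×10⁷ m.
Escape speed v_esc = √(2μ/r) = √(2 × 3.986×10¹⁴ / 3.032×10⁷) = √(2.629×10⁷) = 5127 m/s.

v_esc ≈ 5130 m/s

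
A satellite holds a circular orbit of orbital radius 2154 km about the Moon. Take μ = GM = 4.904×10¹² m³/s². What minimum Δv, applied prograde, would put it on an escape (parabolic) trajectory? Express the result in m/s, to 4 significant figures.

r = 2154 km = 2.154×10⁶ m.
Circular speed v_c = √(μ/r) = 1509 m/s.
Escape speed v_esc = √(2μ/r) = √2 × v_c = 2134 m/s.
Δv = v_esc − v_c = 625.0 m/s.

Δv ≈ 625.0 m/s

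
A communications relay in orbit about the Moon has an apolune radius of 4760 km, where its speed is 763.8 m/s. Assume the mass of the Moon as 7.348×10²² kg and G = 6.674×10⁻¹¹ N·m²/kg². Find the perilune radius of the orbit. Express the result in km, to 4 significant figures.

μ = GM = 6.674×10⁻¹¹ × 7.348×10²² = 4.904×10¹² m³/s².
r_a = 4.760×10⁶ m.
Specific energy ε = v²/2 − μ/r = -7.386×10⁵ J/kg, so a = −μ/(2ε) = 3.320×10⁶ m.
The apsides satisfy r_p + r_a = 2a, so the perilune radius is 2a − r_a = 1.880×10⁶ m = 1879.9 km.

perilune radius ≈ 1880 km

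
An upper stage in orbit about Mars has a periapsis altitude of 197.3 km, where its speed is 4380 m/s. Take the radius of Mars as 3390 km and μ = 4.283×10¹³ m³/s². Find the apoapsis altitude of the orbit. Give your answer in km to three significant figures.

apoapsis altitude ≈ 11300 km

r_p = 3390 + 197.3 = 3587.3 km = 3.587×10⁶ m.
Specific energy ε = v²/2 − μ/r = -2.347×10⁶ J/kg, so a = −μ/(2ε) = 9.124×10⁶ m.
The apsides satisfy r_p + r_a = 2a, so the apoapsis radius is 2a − r_p = 1.466×10⁷ m = 14660 km.
Apoapsis altitude = 14660 − 3390 = 11270 km.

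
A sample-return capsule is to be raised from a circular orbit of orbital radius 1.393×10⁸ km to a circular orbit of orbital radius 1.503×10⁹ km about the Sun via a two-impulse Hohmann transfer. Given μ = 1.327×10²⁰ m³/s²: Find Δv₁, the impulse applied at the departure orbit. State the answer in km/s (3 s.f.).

r₁ = 1.393×10⁸ km = 1.393×10¹¹ m.
r₂ = 1.503×10⁹ km = 1.503×10¹² m.
Transfer ellipse a_t = (r₁ + r₂)/2 = 8.212×10¹¹ m.
At r₁: circular v_c1 = √(μ/r₁) = 30860 m/s; transfer-perihelion v_p = √[μ(2/r₁ − 1/a_t)] = 41760 m/s.
Δv₁ = v_p − v_c1 = 10890 m/s.
= 10.89 km/s.

Δv ≈ 10.9 km/s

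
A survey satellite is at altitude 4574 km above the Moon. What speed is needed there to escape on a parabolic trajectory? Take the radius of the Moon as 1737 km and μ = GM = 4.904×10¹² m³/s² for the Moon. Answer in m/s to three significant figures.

v_esc ≈ 1250 m/s

r = 1737 + 4574 = 6311.0 km = 6.3110×10⁶ m.
Escape speed v_esc = √(2μ/r) = √(2 × 4.904×10¹² / 6.311×10⁶) = √(1.554×10⁶) = 1247 m/s.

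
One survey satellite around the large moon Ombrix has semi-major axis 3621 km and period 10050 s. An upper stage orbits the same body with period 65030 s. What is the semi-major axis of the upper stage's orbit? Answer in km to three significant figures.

a₂ ≈ 12600 km

Kepler's third law: a³ ∝ T², so a₂ = a₁ (T₂/T₁)^(2/3).
T₂/T₁ = 6.471, (T₂/T₁)^(2/3) = 3.472.
a₂ = 3621 × 3.472 = 12570 km.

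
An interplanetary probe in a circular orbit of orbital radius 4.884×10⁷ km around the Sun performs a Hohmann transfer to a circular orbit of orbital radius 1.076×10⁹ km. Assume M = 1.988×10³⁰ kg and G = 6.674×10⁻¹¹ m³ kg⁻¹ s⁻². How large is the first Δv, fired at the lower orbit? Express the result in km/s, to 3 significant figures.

Δv ≈ 20.0 km/s

μ = GM = 6.674×10⁻¹¹ × 1.988×10³⁰ = 1.327×10²⁰ m³/s².
r₁ = 4.884×10⁷ km = 4.884×10¹⁰ m.
r₂ = 1.076×10⁹ km = 1.076×10¹² m.
Transfer ellipse a_t = (r₁ + r₂)/2 = 5.624×10¹¹ m.
At r₁: circular v_c1 = √(μ/r₁) = 52120 m/s; transfer-perihelion v_p = √[μ(2/r₁ − 1/a_t)] = 72090 m/s.
Δv₁ = v_p − v_c1 = 19970 m/s.
= 19.97 km/s.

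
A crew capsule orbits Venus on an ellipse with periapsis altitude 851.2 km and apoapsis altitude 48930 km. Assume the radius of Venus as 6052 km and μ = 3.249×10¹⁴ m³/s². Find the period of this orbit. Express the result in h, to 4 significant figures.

T ≈ 16.67 h

r_p = 6052 + 851.2 = 6903.2 km = 6.9032×10⁶ m.
r_a = 6052 + 48930 = 54982 km = 5.4982×10⁷ m.
Semi-major axis a = (r_p + r_a)/2 = (6903.2 + 54982)/2 = 30943 km = 3.094×10⁷ m.
By Kepler's third law T = 2π√(a³/μ) = 2π × 9.549×10³ = 6.000×10⁴ s.
= 16.67 h.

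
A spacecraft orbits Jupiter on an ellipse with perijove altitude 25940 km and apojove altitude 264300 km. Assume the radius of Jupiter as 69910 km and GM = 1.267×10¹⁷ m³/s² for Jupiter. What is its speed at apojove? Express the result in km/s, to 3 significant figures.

v ≈ 13.0 km/s

r_p = 69910 + 25940 = 95850 km = 9.5850×10⁷ m.
r_a = 69910 + 264300 = 334210 km = 3.3421×10⁸ m.
Semi-major axis a = (r_p + r_a)/2 = 2.1503×10⁵ km = 2.150×10⁸ m.
Vis-viva: v² = μ(2/r − 1/a) = 1.267×10¹⁷ × (5.984×10⁻⁹ − 4.651×10⁻⁹) = 1.690×10⁸ m²/s².
v = 13000 m/s = 13.00 km/s.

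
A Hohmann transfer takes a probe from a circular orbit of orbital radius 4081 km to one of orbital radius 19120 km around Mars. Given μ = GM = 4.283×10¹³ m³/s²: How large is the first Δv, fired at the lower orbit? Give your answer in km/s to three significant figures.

Δv ≈ 0.919 km/s

r₁ = 4081 km = 4.081×10⁶ m.
r₂ = 19120 km = 1.912×10⁷ m.
Transfer ellipse a_t = (r₁ + r₂)/2 = 1.160×10⁷ m.
At r₁: circular v_c1 = √(μ/r₁) = 3240 m/s; transfer-periapsis v_p = √[μ(2/r₁ − 1/a_t)] = 4159 m/s.
Δv₁ = v_p − v_c1 = 919.5 m/s.
= 0.9195 km/s.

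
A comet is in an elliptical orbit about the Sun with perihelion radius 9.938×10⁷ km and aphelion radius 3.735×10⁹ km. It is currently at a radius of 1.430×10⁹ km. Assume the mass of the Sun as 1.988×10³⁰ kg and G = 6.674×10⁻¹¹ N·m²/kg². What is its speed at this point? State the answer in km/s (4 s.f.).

μ = GM = 6.674×10⁻¹¹ × 1.988×10³⁰ = 1.327×10²⁰ m³/s².
Semi-major axis a = (r_p + r_a)/2 = 1.9172×10⁹ km = 1.917×10¹² m.
Vis-viva: v² = μ(2/r − 1/a) = 1.327×10²⁰ × (1.399×10⁻¹² − 5.216×10⁻¹³) = 1.164×10⁸ m²/s².
v = 10790 m/s = 10.79 km/s.

v ≈ 10.79 km/s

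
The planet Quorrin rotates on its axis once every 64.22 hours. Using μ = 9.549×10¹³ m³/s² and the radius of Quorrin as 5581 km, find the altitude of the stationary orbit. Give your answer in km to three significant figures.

T = 64.22 hours = 2.312×10⁵ s.
A synchronous orbit has period T, so by Kepler's third law a = (μT²/4π²)^(1/3).
μT²/4π² = 9.549×10¹³ × (2.312×10⁵)² / 39.48 = 1.293×10²³ m³.
a = 5.056×10⁷ m = 50565 km.
Altitude h = a − R = 50565 − 5581 = 44984 km.

h_sync ≈ 45000 km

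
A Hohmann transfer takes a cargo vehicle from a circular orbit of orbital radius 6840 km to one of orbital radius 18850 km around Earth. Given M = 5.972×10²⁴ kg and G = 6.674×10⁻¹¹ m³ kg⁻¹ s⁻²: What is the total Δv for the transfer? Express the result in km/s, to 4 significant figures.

Δv_total ≈ 2.857 km/s

μ = GM = 6.674×10⁻¹¹ × 5.972×10²⁴ = 3.986×10¹⁴ m³/s².
r₁ = 6840 km = 6.840×10⁶ m.
r₂ = 18850 km = 1.885×10⁷ m.
Transfer ellipse a_t = (r₁ + r₂)/2 = 1.284×10⁷ m.
At r₁: circular v_c1 = √(μ/r₁) = 7634 m/s; transfer-perigee v_p = √[μ(2/r₁ − 1/a_t)] = 9247 m/s.
Δv₁ = v_p − v_c1 = 1614 m/s.
At r₂: circular v_c2 = √(μ/r₂) = 4598 m/s; transfer-apogee v_a = √[μ(2/r₂ − 1/a_t)] = 3356 m/s.
Δv₂ = v_c2 − v_a = 1243 m/s.
Total Δv = Δv₁ + Δv₂ = 2857 m/s = 2.857 km/s.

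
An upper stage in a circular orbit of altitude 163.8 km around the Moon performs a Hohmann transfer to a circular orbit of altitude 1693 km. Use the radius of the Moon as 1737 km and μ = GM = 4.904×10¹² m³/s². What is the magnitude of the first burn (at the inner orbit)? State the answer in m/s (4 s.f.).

r₁ = 1737 + 163.8 = 1900.8 km = 1.9008×10⁶ m.
r₂ = 1737 + 1693 = 3430.0 km = 3.4300×10⁶ m.
Transfer ellipse a_t = (r₁ + r₂)/2 = 2.665×10⁶ m.
At r₁: circular v_c1 = √(μ/r₁) = 1606 m/s; transfer-perilune v_p = √[μ(2/r₁ − 1/a_t)] = 1822 m/s.
Δv₁ = v_p − v_c1 = 215.9 m/s.

Δv ≈ 215.9 m/s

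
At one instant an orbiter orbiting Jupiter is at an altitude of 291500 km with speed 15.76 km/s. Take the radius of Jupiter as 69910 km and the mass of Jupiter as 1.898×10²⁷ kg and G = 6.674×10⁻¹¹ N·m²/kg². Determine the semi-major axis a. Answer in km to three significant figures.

μ = GM = 6.674×10⁻¹¹ × 1.898×10²⁷ = 1.267×10¹⁷ m³/s².
r = 69910 + 291500 = 3.6141×10⁵ km = 3.614×10⁸ m.
Specific orbital energy ε = v²/2 − μ/r = (15760)²/2 − 1.267×10¹⁷/3.614×10⁸ = -2.263×10⁸ J/kg.
Since ε = −μ/(2a), a = −μ/(2ε) = 2.799×10⁸ m = 2.7987×10⁵ km.

a ≈ 2.80×10⁵ km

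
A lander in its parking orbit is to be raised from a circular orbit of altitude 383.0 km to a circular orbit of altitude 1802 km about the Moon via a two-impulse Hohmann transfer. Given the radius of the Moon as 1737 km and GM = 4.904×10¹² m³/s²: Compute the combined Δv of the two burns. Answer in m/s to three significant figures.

r₁ = 1737 + 383.0 = 2120.0 km = 2.1200×10⁶ m.
r₂ = 1737 + 1802 = 3539.0 km = 3.5390×10⁶ m.
Transfer ellipse a_t = (r₁ + r₂)/2 = 2.830×10⁶ m.
At r₁: circular v_c1 = √(μ/r₁) = 1521 m/s; transfer-perilune v_p = √[μ(2/r₁ − 1/a_t)] = 1701 m/s.
Δv₁ = v_p − v_c1 = 180.0 m/s.
At r₂: circular v_c2 = √(μ/r₂) = 1177 m/s; transfer-apolune v_a = √[μ(2/r₂ − 1/a_t)] = 1019 m/s.
Δv₂ = v_c2 − v_a = 158.2 m/s.
Total Δv = Δv₁ + Δv₂ = 338.3 m/s.

Δv_total ≈ 338 m/s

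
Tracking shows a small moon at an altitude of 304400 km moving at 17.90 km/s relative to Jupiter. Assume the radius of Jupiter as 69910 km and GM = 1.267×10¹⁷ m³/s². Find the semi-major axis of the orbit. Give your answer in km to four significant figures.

r = 69910 + 304400 = 3.7431×10⁵ km = 3.743×10⁸ m.
Specific orbital energy ε = v²/2 − μ/r = (17900)²/2 − 1.267×10¹⁷/3.743×10⁸ = -1.783×10⁸ J/kg.
Since ε = −μ/(2a), a = −μ/(2ε) = 3.553×10⁸ m = 3.5533×10⁵ km.

a ≈ 3.553×10⁵ km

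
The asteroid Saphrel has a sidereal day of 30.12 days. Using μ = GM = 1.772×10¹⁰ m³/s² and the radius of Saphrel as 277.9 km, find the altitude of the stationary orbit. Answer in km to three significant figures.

T = 30.12 days = 2.602×10⁶ s.
A synchronous orbit has period T, so by Kepler's third law a = (μT²/4π²)^(1/3).
μT²/4π² = 1.772×10¹⁰ × (2.602×10⁶)² / 39.48 = 3.040×10²¹ m³.
a = 1.449×10⁷ m = 14486 km.
Altitude h = a − R = 14486 − 277.9 = 14208 km.

h_sync ≈ 14200 km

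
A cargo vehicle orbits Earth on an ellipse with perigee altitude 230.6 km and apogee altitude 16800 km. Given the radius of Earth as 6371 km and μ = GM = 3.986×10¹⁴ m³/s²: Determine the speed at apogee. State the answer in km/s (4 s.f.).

r_p = 6371 + 230.6 = 6601.6 km = 6.6016×10⁶ m.
r_a = 6371 + 16800 = 23171 km = 2.3171×10⁷ m.
Semi-major axis a = (r_p + r_a)/2 = 14886 km = 1.489×10⁷ m.
Vis-viva: v² = μ(2/r − 1/a) = 3.986×10¹⁴ × (8.631×10⁻⁸ − 6.718×10⁻⁸) = 7.629×10⁶ m²/s².
v = 2762 m/s = 2.762 km/s.

v ≈ 2.762 km/s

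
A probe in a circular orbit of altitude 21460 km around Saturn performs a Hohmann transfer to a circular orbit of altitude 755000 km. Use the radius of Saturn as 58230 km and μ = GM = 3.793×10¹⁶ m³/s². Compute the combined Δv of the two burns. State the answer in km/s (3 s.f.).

r₁ = 58230 + 21460 = 79690 km = 7.9690×10⁷ m.
r₂ = 58230 + 755000 = 813230 km = 8.1323×10⁸ m.
Transfer ellipse a_t = (r₁ + r₂)/2 = 4.465×10⁸ m.
At r₁: circular v_c1 = √(μ/r₁) = 21820 m/s; transfer-perikrone v_p = √[μ(2/r₁ − 1/a_t)] = 29440 m/s.
Δv₁ = v_p − v_c1 = 7628 m/s.
At r₂: circular v_c2 = √(μ/r₂) = 6829 m/s; transfer-apokrone v_a = √[μ(2/r₂ − 1/a_t)] = 2885 m/s.
Δv₂ = v_c2 − v_a = 3944 m/s.
Total Δv = Δv₁ + Δv₂ = 11570 m/s = 11.57 km/s.

Δv_total ≈ 11.6 km/s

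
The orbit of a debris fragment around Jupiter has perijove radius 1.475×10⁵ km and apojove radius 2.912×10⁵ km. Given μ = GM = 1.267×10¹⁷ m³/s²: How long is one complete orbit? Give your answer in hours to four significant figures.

T ≈ 15.93 hours

Semi-major axis a = (r_p + r_a)/2 = (1.4750×10⁵ + 2.9120×10⁵)/2 = 2.1935×10⁵ km = 2.194×10⁸ m.
By Kepler's third law T = 2π√(a³/μ) = 2π × 9.127×10³ = 5.735×10⁴ s.
= 15.93 hours.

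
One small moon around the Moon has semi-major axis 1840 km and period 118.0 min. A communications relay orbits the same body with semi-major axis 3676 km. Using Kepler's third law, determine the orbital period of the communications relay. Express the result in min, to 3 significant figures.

Kepler's third law: T² ∝ a³, so T₂ = T₁ (a₂/a₁)^(3/2).
a₂/a₁ = 1.998, (a₂/a₁)^(3/2) = 2.824.
T₂ = 118.0 × 2.824 = 333.2 min.

T₂ ≈ 333 min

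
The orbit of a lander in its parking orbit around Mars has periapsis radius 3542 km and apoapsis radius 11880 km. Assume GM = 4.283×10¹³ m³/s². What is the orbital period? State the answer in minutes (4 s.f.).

Semi-major axis a = (r_p + r_a)/2 = (3542.0 + 11880)/2 = 7711.0 km = 7.711×10⁶ m.
By Kepler's third law T = 2π√(a³/μ) = 2π × 3.272×10³ = 2.056×10⁴ s.
= 342.6 minutes.

T ≈ 342.6 minutes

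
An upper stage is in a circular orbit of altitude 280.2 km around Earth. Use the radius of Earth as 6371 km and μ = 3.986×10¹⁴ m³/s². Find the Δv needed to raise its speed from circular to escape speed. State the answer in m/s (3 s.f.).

r = 6371 + 280.2 = 6651.2 km = 6.6512×10⁶ m.
Circular speed v_c = √(μ/r) = 7741 m/s.
Escape speed v_esc = √(2μ/r) = √2 × v_c = 10950 m/s.
Δv = v_esc − v_c = 3207 m/s.

Δv ≈ 3210 m/s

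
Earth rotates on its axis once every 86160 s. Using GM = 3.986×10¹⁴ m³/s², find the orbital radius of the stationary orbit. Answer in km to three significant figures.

A synchronous orbit has period T, so by Kepler's third law a = (μT²/4π²)^(1/3).
μT²/4π² = 3.986×10¹⁴ × (8.616×10⁴)² / 39.48 = 7.495×10²² m³.
a = 4.216×10⁷ m = 42163 km.

r_sync ≈ 42200 km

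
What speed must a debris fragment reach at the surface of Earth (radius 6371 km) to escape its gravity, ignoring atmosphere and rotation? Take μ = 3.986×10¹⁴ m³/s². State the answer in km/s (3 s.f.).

v_esc ≈ 11.2 km/s

r = R = 6.371×10⁶ m.
Escape speed v_esc = √(2μ/r) = √(2 × 3.986×10¹⁴ / 6.371×10⁶) = √(1.251×10⁸) = 11190 m/s.
= 11.19 km/s.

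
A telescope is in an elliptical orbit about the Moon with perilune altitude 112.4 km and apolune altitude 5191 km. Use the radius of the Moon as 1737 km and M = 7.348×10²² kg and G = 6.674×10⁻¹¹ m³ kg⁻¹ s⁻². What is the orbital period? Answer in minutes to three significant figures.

T ≈ 435 minutes

μ = GM = 6.674×10⁻¹¹ × 7.348×10²² = 4.904×10¹² m³/s².
r_p = 1737 + 112.4 = 1849.4 km = 1.8494×10⁶ m.
r_a = 1737 + 5191 = 6928.0 km = 6.9280×10⁶ m.
Semi-major axis a = (r_p + r_a)/2 = (1849.4 + 6928.0)/2 = 4388.7 km = 4.389×10⁶ m.
By Kepler's third law T = 2π√(a³/μ) = 2π × 4.152×10³ = 2.609×10⁴ s.
= 434.8 minutes.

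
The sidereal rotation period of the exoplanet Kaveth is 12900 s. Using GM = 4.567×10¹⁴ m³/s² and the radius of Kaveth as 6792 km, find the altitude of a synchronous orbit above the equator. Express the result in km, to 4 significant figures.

A synchronous orbit has period T, so by Kepler's third law a = (μT²/4π²)^(1/3).
μT²/4π² = 4.567×10¹⁴ × (1.290×10⁴)² / 39.48 = 1.925×10²¹ m³.
a = 1.244×10⁷ m = 12440 km.
Altitude h = a − R = 12440 − 6792 = 5647.9 km.

h_sync ≈ 5648 km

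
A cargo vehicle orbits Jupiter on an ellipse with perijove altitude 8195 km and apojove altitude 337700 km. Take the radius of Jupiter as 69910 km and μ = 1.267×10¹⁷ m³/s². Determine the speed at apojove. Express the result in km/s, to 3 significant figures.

r_p = 69910 + 8195 = 78105 km = 7.8105×10⁷ m.
r_a = 69910 + 337700 = 407610 km = 4.0761×10⁸ m.
Semi-major axis a = (r_p + r_a)/2 = 2.4286×10⁵ km = 2.429×10⁸ m.
Vis-viva: v² = μ(2/r − 1/a) = 1.267×10¹⁷ × (4.907×10⁻⁹ − 4.118×10⁻⁹) = 9.997×10⁷ m²/s².
v = 9998 m/s = 9.998 km/s.

v ≈ 10.0 km/s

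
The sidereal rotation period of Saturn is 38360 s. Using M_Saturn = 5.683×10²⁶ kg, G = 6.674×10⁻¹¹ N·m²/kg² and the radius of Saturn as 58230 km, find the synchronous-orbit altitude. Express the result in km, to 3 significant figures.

h_sync ≈ 54000 km

μ = GM = 6.674×10⁻¹¹ × 5.683×10²⁶ = 3.793×10¹⁶ m³/s².
A synchronous orbit has period T, so by Kepler's third law a = (μT²/4π²)^(1/3).
μT²/4π² = 3.793×10¹⁶ × (3.836×10⁴)² / 39.48 = 1.414×10²⁴ m³.
a = 1.122×10⁸ m = 1.1223×10⁵ km.
Altitude h = a − R = 1.1223×10⁵ − 58230 = 54003 km.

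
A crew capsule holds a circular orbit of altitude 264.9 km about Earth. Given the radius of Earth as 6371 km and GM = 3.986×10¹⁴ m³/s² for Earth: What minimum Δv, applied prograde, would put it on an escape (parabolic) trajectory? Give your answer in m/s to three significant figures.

Δv ≈ 3210 m/s

r = 6371 + 264.9 = 6635.9 km = 6.6359×10⁶ m.
Circular speed v_c = √(μ/r) = 7750 m/s.
Escape speed v_esc = √(2μ/r) = √2 × v_c = 10960 m/s.
Δv = v_esc − v_c = 3210 m/s.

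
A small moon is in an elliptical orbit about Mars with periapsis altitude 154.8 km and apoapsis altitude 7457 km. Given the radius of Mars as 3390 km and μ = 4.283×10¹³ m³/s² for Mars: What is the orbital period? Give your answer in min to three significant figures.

r_p = 3390 + 154.8 = 3544.8 km = 3.5448×10⁶ m.
r_a = 3390 + 7457 = 10847 km = 1.0847×10⁷ m.
Semi-major axis a = (r_p + r_a)/2 = (3544.8 + 10847)/2 = 7195.9 km = 7.196×10⁶ m.
By Kepler's third law T = 2π√(a³/μ) = 2π × 2.950×10³ = 1.853×10⁴ s.
= 308.9 min.

T ≈ 309 min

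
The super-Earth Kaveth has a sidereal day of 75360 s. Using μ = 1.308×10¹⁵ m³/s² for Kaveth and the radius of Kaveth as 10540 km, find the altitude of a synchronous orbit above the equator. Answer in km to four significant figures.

h_sync ≈ 46760 km

A synchronous orbit has period T, so by Kepler's third law a = (μT²/4π²)^(1/3).
μT²/4π² = 1.308×10¹⁵ × (7.536×10⁴)² / 39.48 = 1.882×10²³ m³.
a = 5.730×10⁷ m = 57303 km.
Altitude h = a − R = 57303 − 10540 = 46763 km.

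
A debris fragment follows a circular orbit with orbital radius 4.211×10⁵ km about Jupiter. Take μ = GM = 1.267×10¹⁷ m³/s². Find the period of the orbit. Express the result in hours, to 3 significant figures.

r = 4.211×10⁵ km = 4.211×10⁸ m.
Kepler's third law: T = 2π√(r³/μ) = 2π√((4.211×10⁸)³ / 1.267×10¹⁷).
r³/μ = 5.894×10⁸ s², so T = 2π × 2.428×10⁴ = 1.525×10⁵ s.
Converting: 1.525×10⁵ s ÷ 3600 = 42.37 hours.

T ≈ 42.4 hours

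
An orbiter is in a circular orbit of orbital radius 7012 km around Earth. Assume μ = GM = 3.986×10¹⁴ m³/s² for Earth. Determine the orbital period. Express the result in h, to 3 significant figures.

T ≈ 1.62 h

r = 7012 km = 7.012×10⁶ m.
Kepler's third law: T = 2π√(r³/μ) = 2π√((7.012×10⁶)³ / 3.986×10¹⁴).
r³/μ = 8.649×10⁵ s², so T = 2π × 9.300×10² = 5.844×10³ s.
Converting: 5.844×10³ s ÷ 3600 = 1.623 h.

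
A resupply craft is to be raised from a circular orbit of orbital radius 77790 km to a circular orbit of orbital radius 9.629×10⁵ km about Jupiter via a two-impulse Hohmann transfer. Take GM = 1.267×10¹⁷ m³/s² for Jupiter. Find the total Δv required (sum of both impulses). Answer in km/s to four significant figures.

r₁ = 77790 km = 7.779×10⁷ m.
r₂ = 9.629×10⁵ km = 9.629×10⁸ m.
Transfer ellipse a_t = (r₁ + r₂)/2 = 5.203×10⁸ m.
At r₁: circular v_c1 = √(μ/r₁) = 40360 m/s; transfer-perijove v_p = √[μ(2/r₁ − 1/a_t)] = 54900 m/s.
Δv₁ = v_p − v_c1 = 14540 m/s.
At r₂: circular v_c2 = √(μ/r₂) = 11470 m/s; transfer-apojove v_a = √[μ(2/r₂ − 1/a_t)] = 4435 m/s.
Δv₂ = v_c2 − v_a = 7036 m/s.
Total Δv = Δv₁ + Δv₂ = 21580 m/s = 21.58 km/s.

Δv_total ≈ 21.58 km/s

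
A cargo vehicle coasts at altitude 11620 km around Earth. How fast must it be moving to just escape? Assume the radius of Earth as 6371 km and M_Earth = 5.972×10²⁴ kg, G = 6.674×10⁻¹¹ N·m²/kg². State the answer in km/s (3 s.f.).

v_esc ≈ 6.66 km/s

μ = GM = 6.674×10⁻¹¹ × 5.972×10²⁴ = 3.986×10¹⁴ m³/s².
r = 6371 + 11620 = 17991 km = 1.7991×10⁷ m.
Escape speed v_esc = √(2μ/r) = √(2 × 3.986×10¹⁴ / 1.799×10⁷) = √(4.431×10⁷) = 6656 m/s.
= 6.656 km/s.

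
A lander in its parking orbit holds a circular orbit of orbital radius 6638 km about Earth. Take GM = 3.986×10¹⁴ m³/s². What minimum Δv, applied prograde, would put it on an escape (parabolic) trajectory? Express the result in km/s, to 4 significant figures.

r = 6638 km = 6.638×10⁶ m.
Circular speed v_c = √(μ/r) = 7749 m/s.
Escape speed v_esc = √(2μ/r) = √2 × v_c = 10960 m/s.
Δv = v_esc − v_c = 3210 m/s = 3.210 km/s.

Δv ≈ 3.210 km/s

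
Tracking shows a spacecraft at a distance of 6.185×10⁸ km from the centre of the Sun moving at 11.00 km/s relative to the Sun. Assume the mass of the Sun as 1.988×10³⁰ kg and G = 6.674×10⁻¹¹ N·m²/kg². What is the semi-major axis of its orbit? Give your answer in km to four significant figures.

a ≈ 4.307×10⁸ km

μ = GM = 6.674×10⁻¹¹ × 1.988×10³⁰ = 1.327×10²⁰ m³/s².
r = 6.185×10¹¹ m.
Vis-viva rearranged: 1/a = 2/r − v²/μ = 3.234×10⁻¹² − 9.120×10⁻¹³ = 2.322×10⁻¹² m⁻¹.
a = 4.307×10¹¹ m = 4.3073×10⁸ km.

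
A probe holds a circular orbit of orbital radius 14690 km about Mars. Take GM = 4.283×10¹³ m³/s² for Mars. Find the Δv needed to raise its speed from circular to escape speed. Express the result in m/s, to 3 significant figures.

r = 14690 km = 1.469×10⁷ m.
Circular speed v_c = √(μ/r) = 1708 m/s.
Escape speed v_esc = √(2μ/r) = √2 × v_c = 2415 m/s.
Δv = v_esc − v_c = 707.3 m/s.

Δv ≈ 707 m/s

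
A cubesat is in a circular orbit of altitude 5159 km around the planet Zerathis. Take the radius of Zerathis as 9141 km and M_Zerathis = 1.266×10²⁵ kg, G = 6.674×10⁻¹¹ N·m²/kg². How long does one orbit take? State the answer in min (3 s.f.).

T ≈ 195 min

μ = GM = 6.674×10⁻¹¹ × 1.266×10²⁵ = 8.449×10¹⁴ m³/s².
r = 9141 + 5159 = 14300 km = 1.4300×10⁷ m.
Kepler's third law: T = 2π√(r³/μ) = 2π√((1.430×10⁷)³ / 8.449×10¹⁴).
r³/μ = 3.461×10⁶ s², so T = 2π × 1.860×10³ = 1.169×10⁴ s.
Converting: 1.169×10⁴ s ÷ 60.00 = 194.8 min.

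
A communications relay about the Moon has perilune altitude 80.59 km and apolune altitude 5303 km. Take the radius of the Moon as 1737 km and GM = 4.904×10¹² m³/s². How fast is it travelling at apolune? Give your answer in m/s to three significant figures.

r_p = 1737 + 80.59 = 1817.6 km = 1.8176×10⁶ m.
r_a = 1737 + 5303 = 7040.0 km = 7.0400×10⁶ m.
Semi-major axis a = (r_p + r_a)/2 = 4428.8 km = 4.429×10⁶ m.
Vis-viva: v² = μ(2/r − 1/a) = 4.904×10¹² × (2.841×10⁻⁷ − 2.258×10⁻⁷) = 2.859×10⁵ m²/s².
v = 534.7 m/s.

v ≈ 535 m/s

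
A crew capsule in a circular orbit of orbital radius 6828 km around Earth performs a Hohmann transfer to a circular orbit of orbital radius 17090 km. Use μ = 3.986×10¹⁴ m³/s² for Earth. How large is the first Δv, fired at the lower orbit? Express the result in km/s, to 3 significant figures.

Δv ≈ 1.49 km/s

r₁ = 6828 km = 6.828×10⁶ m.
r₂ = 17090 km = 1.709×10⁷ m.
Transfer ellipse a_t = (r₁ + r₂)/2 = 1.196×10⁷ m.
At r₁: circular v_c1 = √(μ/r₁) = 7641 m/s; transfer-perigee v_p = √[μ(2/r₁ − 1/a_t)] = 9134 m/s.
Δv₁ = v_p − v_c1 = 1493 m/s.
= 1.493 km/s.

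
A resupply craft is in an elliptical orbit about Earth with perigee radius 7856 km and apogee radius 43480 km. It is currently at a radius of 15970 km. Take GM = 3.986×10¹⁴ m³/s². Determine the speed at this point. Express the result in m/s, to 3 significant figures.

Semi-major axis a = (r_p + r_a)/2 = 25668 km = 2.567×10⁷ m.
Vis-viva: v² = μ(2/r − 1/a) = 3.986×10¹⁴ × (1.252×10⁻⁷ − 3.896×10⁻⁸) = 3.439×10⁷ m²/s².
v = 5864 m/s.

v ≈ 5860 m/s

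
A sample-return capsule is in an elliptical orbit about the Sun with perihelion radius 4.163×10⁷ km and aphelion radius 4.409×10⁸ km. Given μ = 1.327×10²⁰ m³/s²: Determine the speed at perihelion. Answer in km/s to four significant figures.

v ≈ 76.32 km/s

Semi-major axis a = (r_p + r_a)/2 = 2.4126×10⁸ km = 2.413×10¹¹ m.
Vis-viva: v² = μ(2/r − 1/a) = 1.327×10²⁰ × (4.804×10⁻¹¹ − 4.145×10⁻¹²) = 5.825×10⁹ m²/s².
v = 76320 m/s = 76.32 km/s.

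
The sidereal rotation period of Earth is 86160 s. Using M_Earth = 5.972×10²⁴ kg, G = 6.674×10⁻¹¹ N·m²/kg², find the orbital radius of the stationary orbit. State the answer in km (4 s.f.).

r_sync ≈ 42160 km

μ = GM = 6.674×10⁻¹¹ × 5.972×10²⁴ = 3.986×10¹⁴ m³/s².
A synchronous orbit has period T, so by Kepler's third law a = (μT²/4π²)^(1/3).
μT²/4π² = 3.986×10¹⁴ × (8.616×10⁴)² / 39.48 = 7.495×10²² m³.
a = 4.216×10⁷ m = 42162 km.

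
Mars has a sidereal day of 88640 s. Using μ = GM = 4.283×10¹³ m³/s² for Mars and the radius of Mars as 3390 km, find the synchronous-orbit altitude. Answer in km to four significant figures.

A synchronous orbit has period T, so by Kepler's third law a = (μT²/4π²)^(1/3).
μT²/4π² = 4.283×10¹³ × (8.864×10⁴)² / 39.48 = 8.524×10²¹ m³.
a = 2.043×10⁷ m = 20428 km.
Altitude h = a − R = 20428 − 3390 = 17038 km.

h_sync ≈ 17040 km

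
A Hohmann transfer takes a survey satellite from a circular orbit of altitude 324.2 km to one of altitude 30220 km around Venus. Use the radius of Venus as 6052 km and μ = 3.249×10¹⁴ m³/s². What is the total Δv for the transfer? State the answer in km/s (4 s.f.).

r₁ = 6052 + 324.2 = 6376.2 km = 6.3762×10⁶ m.
r₂ = 6052 + 30220 = 36272 km = 3.6272×10⁷ m.
Transfer ellipse a_t = (r₁ + r₂)/2 = 2.132×10⁷ m.
At r₁: circular v_c1 = √(μ/r₁) = 7138 m/s; transfer-periapsis v_p = √[μ(2/r₁ − 1/a_t)] = 9310 m/s.
Δv₁ = v_p − v_c1 = 2172 m/s.
At r₂: circular v_c2 = √(μ/r₂) = 2993 m/s; transfer-apoapsis v_a = √[μ(2/r₂ − 1/a_t)] = 1637 m/s.
Δv₂ = v_c2 − v_a = 1356 m/s.
Total Δv = Δv₁ + Δv₂ = 3528 m/s = 3.528 km/s.

Δv_total ≈ 3.528 km/s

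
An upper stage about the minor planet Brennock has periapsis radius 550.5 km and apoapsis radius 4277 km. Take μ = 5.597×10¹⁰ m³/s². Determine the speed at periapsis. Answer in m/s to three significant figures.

v ≈ 424 m/s

Semi-major axis a = (r_p + r_a)/2 = 2413.8 km = 2.414×10⁶ m.
Vis-viva: v² = μ(2/r − 1/a) = 5.597×10¹⁰ × (3.633×10⁻⁶ − 4.143×10⁻⁷) = 1.802×10⁵ m²/s².
v = 424.4 m/s.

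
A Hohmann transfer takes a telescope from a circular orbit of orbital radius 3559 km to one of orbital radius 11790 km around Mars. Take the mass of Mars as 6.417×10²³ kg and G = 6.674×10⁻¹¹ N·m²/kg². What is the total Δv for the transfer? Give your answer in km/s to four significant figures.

μ = GM = 6.674×10⁻¹¹ × 6.417×10²³ = 4.283×10¹³ m³/s².
r₁ = 3559 km = 3.559×10⁶ m.
r₂ = 11790 km = 1.179×10⁷ m.
Transfer ellipse a_t = (r₁ + r₂)/2 = 7.674×10⁶ m.
At r₁: circular v_c1 = √(μ/r₁) = 3469 m/s; transfer-periapsis v_p = √[μ(2/r₁ − 1/a_t)] = 4300 m/s.
Δv₁ = v_p − v_c1 = 830.7 m/s.
At r₂: circular v_c2 = √(μ/r₂) = 1906 m/s; transfer-apoapsis v_a = √[μ(2/r₂ − 1/a_t)] = 1298 m/s.
Δv₂ = v_c2 − v_a = 608.0 m/s.
Total Δv = Δv₁ + Δv₂ = 1439 m/s = 1.439 km/s.

Δv_total ≈ 1.439 km/s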